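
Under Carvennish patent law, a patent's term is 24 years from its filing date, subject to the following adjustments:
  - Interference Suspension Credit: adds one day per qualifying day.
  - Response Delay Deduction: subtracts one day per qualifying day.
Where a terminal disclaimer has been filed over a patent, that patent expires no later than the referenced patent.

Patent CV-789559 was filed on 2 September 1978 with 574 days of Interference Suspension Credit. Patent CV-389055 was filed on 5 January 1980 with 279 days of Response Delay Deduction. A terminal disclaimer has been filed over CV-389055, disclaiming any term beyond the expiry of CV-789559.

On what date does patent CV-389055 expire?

Natural term of CV-389055:
  Base: filing + 24 years → 5 January 2004.
  Response Delay Deduction: −279 days → 1 April 2003.
Expiry of referenced patent CV-789559:
  Base: filing + 24 years → 2 September 2002.
  Interference Suspension Credit: +574 days → 29 March 2004.
Terminal disclaimer: CV-389055 expires on the earlier of 1 April 2003 and 29 March 2004.

April 1, 2003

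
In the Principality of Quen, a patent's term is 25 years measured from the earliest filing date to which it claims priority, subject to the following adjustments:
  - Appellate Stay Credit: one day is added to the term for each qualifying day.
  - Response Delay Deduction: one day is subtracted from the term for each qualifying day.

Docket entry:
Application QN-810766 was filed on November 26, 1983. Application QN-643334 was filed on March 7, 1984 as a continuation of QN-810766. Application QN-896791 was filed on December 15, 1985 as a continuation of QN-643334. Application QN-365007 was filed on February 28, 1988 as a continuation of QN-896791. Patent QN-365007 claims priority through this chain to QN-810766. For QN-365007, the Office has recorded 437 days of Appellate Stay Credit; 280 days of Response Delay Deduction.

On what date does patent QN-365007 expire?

2009-05-02

Earliest priority filing: 26 November 1983.
Base term: 26 November 1983 + 25 years → 26 November 2008.
Appellate Stay Credit: +437 days → 6 February 2010.
Response Delay Deduction: −280 days → 2 May 2009.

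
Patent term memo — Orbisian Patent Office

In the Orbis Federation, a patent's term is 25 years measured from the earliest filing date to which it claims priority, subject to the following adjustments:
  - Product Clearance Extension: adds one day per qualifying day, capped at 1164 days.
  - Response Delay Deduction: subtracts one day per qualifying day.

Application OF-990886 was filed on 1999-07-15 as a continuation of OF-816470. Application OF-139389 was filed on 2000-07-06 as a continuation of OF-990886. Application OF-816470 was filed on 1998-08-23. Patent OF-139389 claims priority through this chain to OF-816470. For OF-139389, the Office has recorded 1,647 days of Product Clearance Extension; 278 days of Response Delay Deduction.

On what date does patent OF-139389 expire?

January 25, 2026

Earliest priority filing: 23 August 1998.
Base term: 23 August 1998 + 25 years → 23 August 2023.
Product Clearance Extension: 1647 days claimed exceeds the 1164-day cap, so +1164 days → 30 October 2026.
Response Delay Deduction: −278 days → 25 January 2026.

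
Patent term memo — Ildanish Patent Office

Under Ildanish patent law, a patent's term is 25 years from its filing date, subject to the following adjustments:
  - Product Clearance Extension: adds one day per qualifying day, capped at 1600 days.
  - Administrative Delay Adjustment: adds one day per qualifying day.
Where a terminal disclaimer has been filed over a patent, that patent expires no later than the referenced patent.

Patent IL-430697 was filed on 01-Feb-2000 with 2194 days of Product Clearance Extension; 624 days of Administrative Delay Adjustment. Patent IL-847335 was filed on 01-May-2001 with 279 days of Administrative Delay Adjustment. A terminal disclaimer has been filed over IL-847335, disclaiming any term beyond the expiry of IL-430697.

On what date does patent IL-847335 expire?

February 4, 2027

Natural term of IL-847335:
  Base: filing + 25 years → 1 May 2026.
  Administrative Delay Adjustment: +279 days → 4 February 2027.
Expiry of referenced patent IL-430697:
  Base: filing + 25 years → 1 February 2025.
  Product Clearance Extension: 2194 days claimed exceeds the 1600-day cap, so +1600 days → 20 June 2029.
  Administrative Delay Adjustment: +624 days → 6 March 2031.
Terminal disclaimer: IL-847335 expires on the earlier of 4 February 2027 and 6 March 2031.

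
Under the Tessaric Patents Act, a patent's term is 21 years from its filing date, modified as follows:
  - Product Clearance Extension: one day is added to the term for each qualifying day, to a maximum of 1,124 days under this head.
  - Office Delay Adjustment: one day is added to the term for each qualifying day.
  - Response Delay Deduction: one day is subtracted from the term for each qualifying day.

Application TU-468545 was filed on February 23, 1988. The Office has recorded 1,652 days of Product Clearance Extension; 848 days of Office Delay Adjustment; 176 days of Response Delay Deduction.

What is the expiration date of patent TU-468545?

2014-01-24

Base term: filing date + 21 years → 23 February 2009.
Product Clearance Extension: 1652 days claimed exceeds the 1124-day cap, so +1124 days → 23 March 2012.
Office Delay Adjustment: +848 days → 19 July 2014.
Response Delay Deduction: −176 days → 24 January 2014.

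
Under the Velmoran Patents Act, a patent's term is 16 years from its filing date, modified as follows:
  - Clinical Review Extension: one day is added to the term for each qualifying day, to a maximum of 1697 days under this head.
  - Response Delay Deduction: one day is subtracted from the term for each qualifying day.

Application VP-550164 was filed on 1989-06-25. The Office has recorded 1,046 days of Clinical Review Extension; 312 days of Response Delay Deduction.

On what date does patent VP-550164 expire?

Base term: filing date + 16 years → 25 June 2005.
Clinical Review Extension: 1046 days (within the 1697-day cap) → +1046 days → 6 May 2008.
Response Delay Deduction: −312 days → 29 June 2007.

2007-06-29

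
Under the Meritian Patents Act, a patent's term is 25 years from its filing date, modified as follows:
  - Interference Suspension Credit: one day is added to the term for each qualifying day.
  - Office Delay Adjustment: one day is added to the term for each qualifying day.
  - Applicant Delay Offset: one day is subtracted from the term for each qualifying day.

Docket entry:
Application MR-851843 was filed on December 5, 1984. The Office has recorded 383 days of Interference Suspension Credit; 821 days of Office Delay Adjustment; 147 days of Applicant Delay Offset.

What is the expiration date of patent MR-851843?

Base term: filing date + 25 years → 5 December 2009.
Interference Suspension Credit: +383 days → 23 December 2010.
Office Delay Adjustment: +821 days → 23 March 2013.
Applicant Delay Offset: −147 days → 27 October 2012.

2012-10-27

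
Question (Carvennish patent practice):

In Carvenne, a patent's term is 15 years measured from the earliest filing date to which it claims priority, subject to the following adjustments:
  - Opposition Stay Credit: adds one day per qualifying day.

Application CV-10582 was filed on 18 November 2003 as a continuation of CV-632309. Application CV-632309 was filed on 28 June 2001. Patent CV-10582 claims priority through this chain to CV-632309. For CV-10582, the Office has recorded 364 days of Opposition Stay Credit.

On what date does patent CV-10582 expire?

Earliest priority filing: 28 June 2001.
Base term: 28 June 2001 + 15 years → 28 June 2016.
Opposition Stay Credit: +364 days → 27 June 2017.

2017-06-27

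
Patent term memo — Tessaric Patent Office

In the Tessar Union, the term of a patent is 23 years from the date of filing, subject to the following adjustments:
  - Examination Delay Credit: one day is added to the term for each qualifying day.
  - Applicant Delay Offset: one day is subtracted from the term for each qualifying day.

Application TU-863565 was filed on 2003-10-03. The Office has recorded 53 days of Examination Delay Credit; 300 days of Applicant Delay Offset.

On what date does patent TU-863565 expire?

Base term: filing date + 23 years → 3 October 2026.
Examination Delay Credit: +53 days → 25 November 2026.
Applicant Delay Offset: −300 days → 29 January 2026.

2026-01-29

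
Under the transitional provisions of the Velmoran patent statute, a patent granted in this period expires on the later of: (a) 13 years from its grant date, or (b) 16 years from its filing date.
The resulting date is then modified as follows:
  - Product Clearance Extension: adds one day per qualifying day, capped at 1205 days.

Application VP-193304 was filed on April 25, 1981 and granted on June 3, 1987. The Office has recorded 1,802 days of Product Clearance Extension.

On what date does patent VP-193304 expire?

2003-09-21

(a) grant + 13 years → 3 June 2000.
(b) filing + 16 years → 25 April 1997.
Later of the two: 3 June 2000.
Product Clearance Extension: 1802 days claimed exceeds the 1205-day cap, so +1205 days → 21 September 2003.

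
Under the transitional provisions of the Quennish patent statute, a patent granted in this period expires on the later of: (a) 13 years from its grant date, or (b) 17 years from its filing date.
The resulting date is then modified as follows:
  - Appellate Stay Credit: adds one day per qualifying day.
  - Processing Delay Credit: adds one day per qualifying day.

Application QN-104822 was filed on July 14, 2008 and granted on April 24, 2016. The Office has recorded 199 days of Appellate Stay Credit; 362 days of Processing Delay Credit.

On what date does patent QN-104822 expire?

2030-11-06

(a) grant + 13 years → 24 April 2029.
(b) filing + 17 years → 14 July 2025.
Later of the two: 24 April 2029.
Appellate Stay Credit: +199 days → 9 November 2029.
Processing Delay Credit: +362 days → 6 November 2030.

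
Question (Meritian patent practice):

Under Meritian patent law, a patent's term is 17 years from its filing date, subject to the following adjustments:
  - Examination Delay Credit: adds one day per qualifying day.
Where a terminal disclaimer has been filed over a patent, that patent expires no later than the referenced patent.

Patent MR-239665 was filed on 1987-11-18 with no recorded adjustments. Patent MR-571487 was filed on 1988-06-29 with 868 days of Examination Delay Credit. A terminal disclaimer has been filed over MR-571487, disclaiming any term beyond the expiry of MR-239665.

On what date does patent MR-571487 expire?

Natural term of MR-571487:
  Base: filing + 17 years → 29 June 2005.
  Examination Delay Credit: +868 days → 14 November 2007.
Expiry of referenced patent MR-239665:
  Base: filing + 17 years → 18 November 2004.
Terminal disclaimer: MR-571487 expires on the earlier of 14 November 2007 and 18 November 2004.

2004-11-18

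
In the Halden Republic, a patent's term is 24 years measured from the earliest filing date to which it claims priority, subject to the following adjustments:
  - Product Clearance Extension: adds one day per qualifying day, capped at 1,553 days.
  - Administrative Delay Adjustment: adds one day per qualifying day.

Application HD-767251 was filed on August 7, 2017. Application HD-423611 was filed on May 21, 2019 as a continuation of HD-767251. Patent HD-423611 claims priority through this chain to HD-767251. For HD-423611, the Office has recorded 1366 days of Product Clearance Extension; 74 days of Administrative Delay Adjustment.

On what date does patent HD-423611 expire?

Earliest priority filing: 7 August 2017.
Base term: 7 August 2017 + 24 years → 7 August 2041.
Product Clearance Extension: 1366 days (within the 1553-day cap) → +1366 days → 4 May 2045.
Administrative Delay Adjustment: +74 days → 17 July 2045.

2045-07-17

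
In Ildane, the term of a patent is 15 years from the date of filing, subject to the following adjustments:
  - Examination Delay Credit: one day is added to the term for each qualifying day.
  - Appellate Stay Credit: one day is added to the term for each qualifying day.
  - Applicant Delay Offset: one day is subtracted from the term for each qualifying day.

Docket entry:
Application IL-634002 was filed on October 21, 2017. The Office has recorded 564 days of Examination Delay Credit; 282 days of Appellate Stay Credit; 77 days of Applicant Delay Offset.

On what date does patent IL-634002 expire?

November 29, 2034

Base term: filing date + 15 years → 21 October 2032.
Examination Delay Credit: +564 days → 8 May 2034.
Appellate Stay Credit: +282 days → 14 February 2035.
Applicant Delay Offset: −77 days → 29 November 2034.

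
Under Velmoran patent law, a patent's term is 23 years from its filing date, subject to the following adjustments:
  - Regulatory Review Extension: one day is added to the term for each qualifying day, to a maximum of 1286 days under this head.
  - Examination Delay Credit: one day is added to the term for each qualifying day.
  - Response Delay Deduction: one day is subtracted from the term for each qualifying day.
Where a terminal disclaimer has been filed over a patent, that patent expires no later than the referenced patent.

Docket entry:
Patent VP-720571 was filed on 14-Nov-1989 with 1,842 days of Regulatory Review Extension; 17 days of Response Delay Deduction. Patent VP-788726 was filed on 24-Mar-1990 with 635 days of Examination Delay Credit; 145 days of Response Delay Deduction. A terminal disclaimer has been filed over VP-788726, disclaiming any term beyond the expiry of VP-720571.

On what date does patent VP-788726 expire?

2014-07-27

Natural term of VP-788726:
  Base: filing + 23 years → 24 March 2013.
  Examination Delay Credit: +635 days → 19 December 2014.
  Response Delay Deduction: −145 days → 27 July 2014.
Expiry of referenced patent VP-720571:
  Base: filing + 23 years → 14 November 2012.
  Regulatory Review Extension: 1842 days claimed exceeds the 1286-day cap, so +1286 days → 23 May 2016.
  Response Delay Deduction: −17 days → 6 May 2016.
Terminal disclaimer: VP-788726 expires on the earlier of 27 July 2014 and 6 May 2016.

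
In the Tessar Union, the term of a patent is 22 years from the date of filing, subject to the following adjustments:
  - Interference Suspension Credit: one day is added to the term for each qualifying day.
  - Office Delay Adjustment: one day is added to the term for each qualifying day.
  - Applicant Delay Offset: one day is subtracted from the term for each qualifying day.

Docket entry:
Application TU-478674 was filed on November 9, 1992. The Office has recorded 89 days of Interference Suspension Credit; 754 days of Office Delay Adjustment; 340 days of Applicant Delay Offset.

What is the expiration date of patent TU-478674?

March 26, 2016

Base term: filing date + 22 years → 9 November 2014.
Interference Suspension Credit: +89 days → 6 February 2015.
Office Delay Adjustment: +754 days → 1 March 2017.
Applicant Delay Offset: −340 days → 26 March 2016.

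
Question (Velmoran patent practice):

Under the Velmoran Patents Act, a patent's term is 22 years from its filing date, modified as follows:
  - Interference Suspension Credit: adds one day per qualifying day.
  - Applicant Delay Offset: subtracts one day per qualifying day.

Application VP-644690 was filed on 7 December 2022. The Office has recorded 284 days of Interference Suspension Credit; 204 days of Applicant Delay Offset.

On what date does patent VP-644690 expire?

2045-02-25

Base term: filing date + 22 years → 7 December 2044.
Interference Suspension Credit: +284 days → 17 September 2045.
Applicant Delay Offset: −204 days → 25 February 2045.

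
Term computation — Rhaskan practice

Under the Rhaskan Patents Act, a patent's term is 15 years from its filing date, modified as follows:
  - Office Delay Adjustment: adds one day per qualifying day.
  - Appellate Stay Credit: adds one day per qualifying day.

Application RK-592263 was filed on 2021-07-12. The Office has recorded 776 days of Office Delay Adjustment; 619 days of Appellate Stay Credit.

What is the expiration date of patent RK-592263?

Base term: filing date + 15 years → 12 July 2036.
Office Delay Adjustment: +776 days → 27 August 2038.
Appellate Stay Credit: +619 days → 7 May 2040.

May 7, 2040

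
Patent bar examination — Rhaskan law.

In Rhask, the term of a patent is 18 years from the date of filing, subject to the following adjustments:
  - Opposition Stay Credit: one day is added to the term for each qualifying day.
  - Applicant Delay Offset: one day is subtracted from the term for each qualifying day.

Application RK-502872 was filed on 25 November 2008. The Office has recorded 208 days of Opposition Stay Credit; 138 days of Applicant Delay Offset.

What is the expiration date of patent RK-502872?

February 3, 2027

Base term: filing date + 18 years → 25 November 2026.
Opposition Stay Credit: +208 days → 21 June 2027.
Applicant Delay Offset: −138 days → 3 February 2027.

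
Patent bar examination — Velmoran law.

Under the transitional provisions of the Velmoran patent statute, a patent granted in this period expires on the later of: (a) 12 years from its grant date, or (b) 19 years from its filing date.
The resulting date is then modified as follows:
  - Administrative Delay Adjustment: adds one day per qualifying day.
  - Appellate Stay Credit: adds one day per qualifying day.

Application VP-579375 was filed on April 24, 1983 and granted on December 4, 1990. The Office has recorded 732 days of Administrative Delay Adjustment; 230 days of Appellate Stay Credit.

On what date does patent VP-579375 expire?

(a) grant + 12 years → 4 December 2002.
(b) filing + 19 years → 24 April 2002.
Later of the two: 4 December 2002.
Administrative Delay Adjustment: +732 days → 5 December 2004.
Appellate Stay Credit: +230 days → 23 July 2005.

2005-07-23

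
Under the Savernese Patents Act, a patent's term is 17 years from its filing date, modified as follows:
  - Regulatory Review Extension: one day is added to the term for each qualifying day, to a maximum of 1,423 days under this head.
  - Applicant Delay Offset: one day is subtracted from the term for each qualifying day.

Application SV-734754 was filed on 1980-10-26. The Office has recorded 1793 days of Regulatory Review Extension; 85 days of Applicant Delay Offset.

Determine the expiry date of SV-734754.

Base term: filing date + 17 years → 26 October 1997.
Regulatory Review Extension: 1793 days claimed exceeds the 1423-day cap, so +1423 days → 18 September 2001.
Applicant Delay Offset: −85 days → 25 June 2001.

June 25, 2001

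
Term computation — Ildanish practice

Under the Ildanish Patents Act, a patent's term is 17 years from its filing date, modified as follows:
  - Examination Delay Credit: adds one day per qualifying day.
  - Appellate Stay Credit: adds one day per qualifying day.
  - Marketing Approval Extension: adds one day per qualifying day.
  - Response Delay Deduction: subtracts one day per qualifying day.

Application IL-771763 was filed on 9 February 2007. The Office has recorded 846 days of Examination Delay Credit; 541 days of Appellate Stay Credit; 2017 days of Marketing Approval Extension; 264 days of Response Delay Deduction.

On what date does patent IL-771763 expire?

2032-09-14

Base term: filing date + 17 years → 9 February 2024.
Examination Delay Credit: +846 days → 4 June 2026.
Appellate Stay Credit: +541 days → 27 November 2027.
Marketing Approval Extension: +2017 days → 5 June 2033.
Response Delay Deduction: −264 days → 14 September 2032.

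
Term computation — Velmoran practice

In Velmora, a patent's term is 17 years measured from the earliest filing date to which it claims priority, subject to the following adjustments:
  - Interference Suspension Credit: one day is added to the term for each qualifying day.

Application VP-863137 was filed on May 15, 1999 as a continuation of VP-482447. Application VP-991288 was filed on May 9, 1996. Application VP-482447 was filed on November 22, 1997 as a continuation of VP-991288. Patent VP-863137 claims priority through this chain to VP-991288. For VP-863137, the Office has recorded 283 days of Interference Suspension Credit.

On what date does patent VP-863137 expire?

Earliest priority filing: 9 May 1996.
Base term: 9 May 1996 + 17 years → 9 May 2013.
Interference Suspension Credit: +283 days → 16 February 2014.

2014-02-16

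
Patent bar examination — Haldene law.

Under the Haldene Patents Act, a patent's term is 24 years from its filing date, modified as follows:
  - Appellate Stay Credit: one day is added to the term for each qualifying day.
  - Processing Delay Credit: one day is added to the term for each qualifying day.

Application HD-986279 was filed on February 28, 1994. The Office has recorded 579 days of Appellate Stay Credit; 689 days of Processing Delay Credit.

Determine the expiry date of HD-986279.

2021-08-19

Base term: filing date + 24 years → 28 February 2018.
Appellate Stay Credit: +579 days → 30 September 2019.
Processing Delay Credit: +689 days → 19 August 2021.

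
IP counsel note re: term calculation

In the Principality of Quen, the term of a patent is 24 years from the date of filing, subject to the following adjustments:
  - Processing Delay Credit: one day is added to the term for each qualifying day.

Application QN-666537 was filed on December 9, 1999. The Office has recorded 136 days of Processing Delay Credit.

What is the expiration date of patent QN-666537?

Base term: filing date + 24 years → 9 December 2023.
Processing Delay Credit: +136 days → 23 April 2024.

2024-04-23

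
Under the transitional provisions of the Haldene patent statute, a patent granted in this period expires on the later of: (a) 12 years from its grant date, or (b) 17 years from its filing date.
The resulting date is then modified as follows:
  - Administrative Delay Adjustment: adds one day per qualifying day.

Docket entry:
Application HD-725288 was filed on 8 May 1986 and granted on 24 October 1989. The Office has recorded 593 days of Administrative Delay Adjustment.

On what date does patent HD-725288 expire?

December 21, 2004

(a) grant + 12 years → 24 October 2001.
(b) filing + 17 years → 8 May 2003.
Later of the two: 8 May 2003.
Administrative Delay Adjustment: +593 days → 21 December 2004.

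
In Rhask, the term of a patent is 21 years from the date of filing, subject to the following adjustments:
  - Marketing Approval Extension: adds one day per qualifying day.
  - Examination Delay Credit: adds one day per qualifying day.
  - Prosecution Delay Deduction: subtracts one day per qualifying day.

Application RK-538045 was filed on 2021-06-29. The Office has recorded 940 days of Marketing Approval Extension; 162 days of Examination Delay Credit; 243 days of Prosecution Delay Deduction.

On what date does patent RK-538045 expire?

November 4, 2044

Base term: filing date + 21 years → 29 June 2042.
Marketing Approval Extension: +940 days → 24 January 2045.
Examination Delay Credit: +162 days → 5 July 2045.
Prosecution Delay Deduction: −243 days → 4 November 2044.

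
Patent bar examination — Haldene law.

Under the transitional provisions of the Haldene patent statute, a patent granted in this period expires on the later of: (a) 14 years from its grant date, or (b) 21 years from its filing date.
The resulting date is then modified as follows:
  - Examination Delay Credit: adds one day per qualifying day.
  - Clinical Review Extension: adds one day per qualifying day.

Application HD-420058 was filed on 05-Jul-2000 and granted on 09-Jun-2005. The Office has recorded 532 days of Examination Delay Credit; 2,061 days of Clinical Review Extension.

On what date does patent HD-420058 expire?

(a) grant + 14 years → 9 June 2019.
(b) filing + 21 years → 5 July 2021.
Later of the two: 5 July 2021.
Examination Delay Credit: +532 days → 19 December 2022.
Clinical Review Extension: +2061 days → 10 August 2028.

2028-08-10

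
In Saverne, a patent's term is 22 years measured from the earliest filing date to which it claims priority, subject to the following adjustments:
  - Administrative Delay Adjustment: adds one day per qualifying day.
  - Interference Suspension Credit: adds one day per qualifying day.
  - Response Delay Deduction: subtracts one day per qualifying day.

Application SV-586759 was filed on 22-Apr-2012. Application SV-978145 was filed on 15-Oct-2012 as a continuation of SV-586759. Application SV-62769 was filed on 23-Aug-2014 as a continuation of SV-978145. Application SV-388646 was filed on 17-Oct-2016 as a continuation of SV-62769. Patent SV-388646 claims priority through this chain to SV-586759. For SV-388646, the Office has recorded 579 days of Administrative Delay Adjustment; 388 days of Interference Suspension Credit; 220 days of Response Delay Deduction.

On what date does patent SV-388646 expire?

May 8, 2036

Earliest priority filing: 22 April 2012.
Base term: 22 April 2012 + 22 years → 22 April 2034.
Administrative Delay Adjustment: +579 days → 22 November 2035.
Interference Suspension Credit: +388 days → 14 December 2036.
Response Delay Deduction: −220 days → 8 May 2036.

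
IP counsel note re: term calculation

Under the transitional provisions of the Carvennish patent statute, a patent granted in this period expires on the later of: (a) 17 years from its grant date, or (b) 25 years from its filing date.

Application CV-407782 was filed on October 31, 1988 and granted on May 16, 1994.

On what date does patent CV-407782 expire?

(a) grant + 17 years → 16 May 2011.
(b) filing + 25 years → 31 October 2013.
Later of the two: 31 October 2013.

2013-10-31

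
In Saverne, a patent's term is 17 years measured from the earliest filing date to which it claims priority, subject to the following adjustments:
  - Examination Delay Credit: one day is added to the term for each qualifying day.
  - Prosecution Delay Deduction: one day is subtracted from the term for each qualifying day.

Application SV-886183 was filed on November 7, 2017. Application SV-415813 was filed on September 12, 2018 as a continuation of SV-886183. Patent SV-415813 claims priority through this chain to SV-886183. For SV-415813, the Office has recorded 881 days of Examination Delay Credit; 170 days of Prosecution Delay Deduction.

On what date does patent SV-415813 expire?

Earliest priority filing: 7 November 2017.
Base term: 7 November 2017 + 17 years → 7 November 2034.
Examination Delay Credit: +881 days → 6 April 2037.
Prosecution Delay Deduction: −170 days → 18 October 2036.

October 18, 2036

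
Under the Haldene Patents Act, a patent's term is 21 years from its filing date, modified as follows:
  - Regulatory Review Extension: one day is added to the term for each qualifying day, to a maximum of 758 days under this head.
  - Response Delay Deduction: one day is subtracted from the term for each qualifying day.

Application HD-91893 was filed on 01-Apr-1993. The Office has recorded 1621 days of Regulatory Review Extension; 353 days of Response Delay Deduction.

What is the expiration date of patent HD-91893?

2015-05-11

Base term: filing date + 21 years → 1 April 2014.
Regulatory Review Extension: 1621 days claimed exceeds the 758-day cap, so +758 days → 28 April 2016.
Response Delay Deduction: −353 days → 11 May 2015.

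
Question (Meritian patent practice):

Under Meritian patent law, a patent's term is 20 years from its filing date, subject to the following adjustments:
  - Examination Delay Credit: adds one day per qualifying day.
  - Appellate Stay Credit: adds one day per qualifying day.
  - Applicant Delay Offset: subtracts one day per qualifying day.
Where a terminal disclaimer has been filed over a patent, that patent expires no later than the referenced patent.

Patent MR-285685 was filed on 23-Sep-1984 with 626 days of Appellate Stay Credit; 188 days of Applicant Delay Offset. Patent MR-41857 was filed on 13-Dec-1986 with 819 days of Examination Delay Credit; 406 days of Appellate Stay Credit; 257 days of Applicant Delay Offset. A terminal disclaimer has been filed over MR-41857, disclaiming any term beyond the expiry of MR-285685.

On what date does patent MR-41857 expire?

December 5, 2005

Natural term of MR-41857:
  Base: filing + 20 years → 13 December 2006.
  Examination Delay Credit: +819 days → 11 March 2009.
  Appellate Stay Credit: +406 days → 21 April 2010.
  Applicant Delay Offset: −257 days → 7 August 2009.
Expiry of referenced patent MR-285685:
  Base: filing + 20 years → 23 September 2004.
  Appellate Stay Credit: +626 days → 11 June 2006.
  Applicant Delay Offset: −188 days → 5 December 2005.
Terminal disclaimer: MR-41857 expires on the earlier of 7 August 2009 and 5 December 2005.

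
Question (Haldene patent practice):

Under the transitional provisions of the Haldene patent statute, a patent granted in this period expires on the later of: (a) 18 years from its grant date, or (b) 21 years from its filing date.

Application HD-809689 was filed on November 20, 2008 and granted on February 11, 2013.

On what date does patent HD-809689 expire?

February 11, 2031

(a) grant + 18 years → 11 February 2031.
(b) filing + 21 years → 20 November 2029.
Later of the two: 11 February 2031.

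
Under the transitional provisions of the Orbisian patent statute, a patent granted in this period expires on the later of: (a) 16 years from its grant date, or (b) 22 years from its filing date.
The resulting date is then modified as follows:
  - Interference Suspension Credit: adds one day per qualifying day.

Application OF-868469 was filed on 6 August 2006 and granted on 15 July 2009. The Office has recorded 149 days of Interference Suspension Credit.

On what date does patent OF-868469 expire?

(a) grant + 16 years → 15 July 2025.
(b) filing + 22 years → 6 August 2028.
Later of the two: 6 August 2028.
Interference Suspension Credit: +149 days → 2 January 2029.

2029-01-02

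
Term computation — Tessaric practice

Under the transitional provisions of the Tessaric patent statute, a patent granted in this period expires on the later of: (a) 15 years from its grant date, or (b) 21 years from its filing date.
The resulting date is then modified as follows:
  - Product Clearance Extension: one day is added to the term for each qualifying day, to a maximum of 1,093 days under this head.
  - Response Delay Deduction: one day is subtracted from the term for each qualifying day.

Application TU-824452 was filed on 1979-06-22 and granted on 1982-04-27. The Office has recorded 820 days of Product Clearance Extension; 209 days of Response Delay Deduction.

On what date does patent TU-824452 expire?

February 23, 2002

(a) grant + 15 years → 27 April 1997.
(b) filing + 21 years → 22 June 2000.
Later of the two: 22 June 2000.
Product Clearance Extension: 820 days (within the 1093-day cap) → +820 days → 20 September 2002.
Response Delay Deduction: −209 days → 23 February 2002.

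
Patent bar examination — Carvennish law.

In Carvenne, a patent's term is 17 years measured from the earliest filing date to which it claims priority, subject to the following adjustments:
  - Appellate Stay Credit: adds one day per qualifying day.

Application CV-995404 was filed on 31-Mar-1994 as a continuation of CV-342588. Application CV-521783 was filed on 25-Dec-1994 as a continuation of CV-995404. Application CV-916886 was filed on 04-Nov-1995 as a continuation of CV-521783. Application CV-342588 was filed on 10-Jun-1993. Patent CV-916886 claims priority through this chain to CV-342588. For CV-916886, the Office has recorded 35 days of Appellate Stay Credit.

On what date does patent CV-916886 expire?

Earliest priority filing: 10 June 1993.
Base term: 10 June 1993 + 17 years → 10 June 2010.
Appellate Stay Credit: +35 days → 15 July 2010.

2010-07-15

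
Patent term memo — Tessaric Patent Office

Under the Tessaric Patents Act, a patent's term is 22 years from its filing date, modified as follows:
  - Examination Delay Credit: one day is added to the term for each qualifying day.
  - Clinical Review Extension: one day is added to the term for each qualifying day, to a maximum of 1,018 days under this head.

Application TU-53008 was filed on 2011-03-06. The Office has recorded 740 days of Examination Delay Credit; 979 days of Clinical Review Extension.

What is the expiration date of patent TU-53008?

November 19, 2037

Base term: filing date + 22 years → 6 March 2033.
Examination Delay Credit: +740 days → 16 March 2035.
Clinical Review Extension: 979 days (within the 1018-day cap) → +979 days → 19 November 2037.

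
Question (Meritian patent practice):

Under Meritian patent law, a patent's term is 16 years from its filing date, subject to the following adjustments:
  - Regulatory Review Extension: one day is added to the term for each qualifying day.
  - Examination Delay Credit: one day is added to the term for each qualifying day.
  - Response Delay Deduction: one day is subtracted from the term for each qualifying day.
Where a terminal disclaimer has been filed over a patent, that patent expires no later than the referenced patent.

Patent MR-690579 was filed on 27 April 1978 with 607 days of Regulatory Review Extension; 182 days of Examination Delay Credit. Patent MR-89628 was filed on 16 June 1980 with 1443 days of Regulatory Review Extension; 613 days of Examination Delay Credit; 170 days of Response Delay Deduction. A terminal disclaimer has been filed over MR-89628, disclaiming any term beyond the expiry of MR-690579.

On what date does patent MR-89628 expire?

Natural term of MR-89628:
  Base: filing + 16 years → 16 June 1996.
  Regulatory Review Extension: +1443 days → 29 May 2000.
  Examination Delay Credit: +613 days → 1 February 2002.
  Response Delay Deduction: −170 days → 15 August 2001.
Expiry of referenced patent MR-690579:
  Base: filing + 16 years → 27 April 1994.
  Regulatory Review Extension: +607 days → 25 December 1995.
  Examination Delay Credit: +182 days → 24 June 1996.
Terminal disclaimer: MR-89628 expires on the earlier of 15 August 2001 and 24 June 1996.

June 24, 1996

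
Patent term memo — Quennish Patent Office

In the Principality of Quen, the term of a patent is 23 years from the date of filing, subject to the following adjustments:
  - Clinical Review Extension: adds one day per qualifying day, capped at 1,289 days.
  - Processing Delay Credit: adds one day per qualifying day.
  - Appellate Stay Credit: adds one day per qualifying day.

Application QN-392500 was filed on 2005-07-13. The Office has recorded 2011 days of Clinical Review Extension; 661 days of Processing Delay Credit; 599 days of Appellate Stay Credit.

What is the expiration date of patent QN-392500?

2035-07-06

Base term: filing date + 23 years → 13 July 2028.
Clinical Review Extension: 2011 days claimed exceeds the 1289-day cap, so +1289 days → 23 January 2032.
Processing Delay Credit: +661 days → 14 November 2033.
Appellate Stay Credit: +599 days → 6 July 2035.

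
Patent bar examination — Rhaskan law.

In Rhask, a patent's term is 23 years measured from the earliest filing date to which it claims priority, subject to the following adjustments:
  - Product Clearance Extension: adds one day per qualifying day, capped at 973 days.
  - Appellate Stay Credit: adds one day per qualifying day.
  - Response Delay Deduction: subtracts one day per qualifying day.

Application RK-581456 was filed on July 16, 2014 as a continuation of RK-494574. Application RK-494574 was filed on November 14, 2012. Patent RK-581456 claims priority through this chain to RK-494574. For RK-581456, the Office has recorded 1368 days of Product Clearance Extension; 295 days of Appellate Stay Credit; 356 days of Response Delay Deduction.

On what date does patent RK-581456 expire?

2038-05-14

Earliest priority filing: 14 November 2012.
Base term: 14 November 2012 + 23 years → 14 November 2035.
Product Clearance Extension: 1368 days claimed exceeds the 973-day cap, so +973 days → 14 July 2038.
Appellate Stay Credit: +295 days → 5 May 2039.
Response Delay Deduction: −356 days → 14 May 2038.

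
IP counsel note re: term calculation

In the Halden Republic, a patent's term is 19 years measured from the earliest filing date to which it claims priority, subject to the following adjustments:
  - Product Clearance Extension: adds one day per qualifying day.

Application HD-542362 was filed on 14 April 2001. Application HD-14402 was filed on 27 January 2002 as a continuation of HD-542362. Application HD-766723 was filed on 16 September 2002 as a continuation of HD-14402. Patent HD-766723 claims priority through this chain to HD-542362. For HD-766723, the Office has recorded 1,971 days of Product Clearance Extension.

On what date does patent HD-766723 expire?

2025-09-06

Earliest priority filing: 14 April 2001.
Base term: 14 April 2001 + 19 years → 14 April 2020.
Product Clearance Extension: +1971 days → 6 September 2025.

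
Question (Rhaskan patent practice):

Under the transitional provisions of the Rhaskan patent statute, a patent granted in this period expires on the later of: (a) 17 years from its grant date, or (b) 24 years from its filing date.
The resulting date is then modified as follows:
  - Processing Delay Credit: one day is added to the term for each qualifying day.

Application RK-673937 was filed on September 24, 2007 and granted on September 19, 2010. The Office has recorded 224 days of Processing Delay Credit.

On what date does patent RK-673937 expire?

(a) grant + 17 years → 19 September 2027.
(b) filing + 24 years → 24 September 2031.
Later of the two: 24 September 2031.
Processing Delay Credit: +224 days → 5 May 2032.

May 5, 2032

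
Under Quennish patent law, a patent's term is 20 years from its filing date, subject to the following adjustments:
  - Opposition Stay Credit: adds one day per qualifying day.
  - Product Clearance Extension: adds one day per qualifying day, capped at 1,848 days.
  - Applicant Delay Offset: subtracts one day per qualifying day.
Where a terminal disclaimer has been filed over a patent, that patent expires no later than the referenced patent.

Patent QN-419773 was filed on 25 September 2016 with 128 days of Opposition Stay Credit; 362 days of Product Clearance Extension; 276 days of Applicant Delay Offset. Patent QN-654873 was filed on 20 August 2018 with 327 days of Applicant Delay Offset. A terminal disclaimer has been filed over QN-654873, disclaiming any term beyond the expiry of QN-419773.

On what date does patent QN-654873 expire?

Natural term of QN-654873:
  Base: filing + 20 years → 20 August 2038.
  Applicant Delay Offset: −327 days → 27 September 2037.
Expiry of referenced patent QN-419773:
  Base: filing + 20 years → 25 September 2036.
  Opposition Stay Credit: +128 days → 31 January 2037.
  Product Clearance Extension: 362 days (within the 1848-day cap) → +362 days → 28 January 2038.
  Applicant Delay Offset: −276 days → 27 April 2037.
Terminal disclaimer: QN-654873 expires on the earlier of 27 September 2037 and 27 April 2037.

2037-04-27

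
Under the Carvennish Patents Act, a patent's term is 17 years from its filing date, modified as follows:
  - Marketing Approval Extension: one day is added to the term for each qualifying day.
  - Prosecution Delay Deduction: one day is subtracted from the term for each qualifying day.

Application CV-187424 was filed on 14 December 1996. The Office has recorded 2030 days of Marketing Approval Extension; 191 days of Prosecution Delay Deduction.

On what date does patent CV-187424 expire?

2018-12-27

Base term: filing date + 17 years → 14 December 2013.
Marketing Approval Extension: +2030 days → 6 July 2019.
Prosecution Delay Deduction: −191 days → 27 December 2018.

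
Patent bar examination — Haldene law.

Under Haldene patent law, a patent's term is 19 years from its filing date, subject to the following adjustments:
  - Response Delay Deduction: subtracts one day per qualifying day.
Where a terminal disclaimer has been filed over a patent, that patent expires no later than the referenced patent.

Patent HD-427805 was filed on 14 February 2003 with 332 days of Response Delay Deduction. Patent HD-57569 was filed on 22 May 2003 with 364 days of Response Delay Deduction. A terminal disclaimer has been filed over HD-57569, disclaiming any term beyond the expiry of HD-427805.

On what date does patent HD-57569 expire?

March 19, 2021

Natural term of HD-57569:
  Base: filing + 19 years → 22 May 2022.
  Response Delay Deduction: −364 days → 23 May 2021.
Expiry of referenced patent HD-427805:
  Base: filing + 19 years → 14 February 2022.
  Response Delay Deduction: −332 days → 19 March 2021.
Terminal disclaimer: HD-57569 expires on the earlier of 23 May 2021 and 19 March 2021.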